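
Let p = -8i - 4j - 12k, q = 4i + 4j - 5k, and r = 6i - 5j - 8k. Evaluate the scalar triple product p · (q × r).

976

q × r:
i: 4·(-8) - (-5)·(-5) = -32 - 25 = -57
j: (-5)·6 - 4·(-8) = -30 - (-32) = 2
k: 4·(-5) - 4·6 = -20 - 24 = -44
q × r = (-57, 2, -44)
p · (q × r) = (-8)·(-57) + (-4)·2 + (-12)·(-44) = 456 - 8 + 528 = 976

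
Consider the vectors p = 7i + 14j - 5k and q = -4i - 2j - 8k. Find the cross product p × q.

(-122, 76, 42)

i: 14·(-8) - (-5)·(-2) = -112 - 10 = -122
j: (-5)·(-4) - 7·(-8) = 20 - (-56) = 76
k: 7·(-2) - 14·(-4) = -14 - (-56) = 42
p × q = (-122, 76, 42)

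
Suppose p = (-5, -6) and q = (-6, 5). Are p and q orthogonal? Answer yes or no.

yes

p · q = (-5)·(-6) + (-6)·5 = 30 - 30 = 0
Zero, so the vectors are orthogonal.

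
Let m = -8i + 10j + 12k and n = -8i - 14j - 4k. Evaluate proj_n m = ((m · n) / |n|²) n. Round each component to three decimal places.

m · n = (-8)·(-8) + 10·(-14) + 12·(-4) = 64 - 140 - 48 = -124
|n|² = 64 + 196 + 16 = 276
proj_n m = (-124/276) · (-8, -14, -4) ≈ (3.594, 6.290, 1.797)

(3.594, 6.290, 1.797)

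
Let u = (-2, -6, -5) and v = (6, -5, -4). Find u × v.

i: (-6)·(-4) - (-5)·(-5) = 24 - 25 = -1
j: (-5)·6 - (-2)·(-4) = -30 - 8 = -38
k: (-2)·(-5) - (-6)·6 = 10 - (-36) = 46
u × v = (-1, -38, 46)

(-1, -38, 46)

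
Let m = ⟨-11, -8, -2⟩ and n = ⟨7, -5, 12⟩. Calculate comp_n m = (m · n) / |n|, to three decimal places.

-4.131

m · n = (-11)·7 + (-8)·(-5) + (-2)·12 = -77 + 40 - 24 = -61
|n| = √(49 + 25 + 144) = √218 ≈ 14.7648
comp_n m = -61 / √218 ≈ -4.131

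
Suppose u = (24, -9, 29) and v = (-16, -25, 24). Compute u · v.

537

u · v = 24·(-16) + (-9)·(-25) + 29·24 = -384 + 225 + 696 = 537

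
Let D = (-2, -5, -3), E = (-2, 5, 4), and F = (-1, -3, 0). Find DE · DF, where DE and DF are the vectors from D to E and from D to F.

41

DE = E − D = (0, 10, 7)
DF = F − D = (1, 2, 3)
DE · DF = 0·1 + 10·2 + 7·3 = 0 + 20 + 21 = 41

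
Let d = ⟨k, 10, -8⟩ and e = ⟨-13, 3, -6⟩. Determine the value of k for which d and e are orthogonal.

6

d · e = k·(-13) + 10·3 + (-8)·(-6) = 78 - 13k
Set equal to 0: -13k = -78, so k = 6.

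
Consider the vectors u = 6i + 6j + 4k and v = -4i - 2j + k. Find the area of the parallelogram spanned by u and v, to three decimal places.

i: 6·1 - 4·(-2) = 6 - (-8) = 14
j: 4·(-4) - 6·1 = -16 - 6 = -22
k: 6·(-2) - 6·(-4) = -12 - (-24) = 12
u × v = (14, -22, 12)
|u × v| = √(14² + (-22)² + 12²) = √824 ≈ 28.7054

28.705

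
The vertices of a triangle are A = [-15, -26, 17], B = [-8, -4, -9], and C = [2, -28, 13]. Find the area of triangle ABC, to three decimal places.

AB = (7, 22, -26),  AC = (17, -2, -4)
i: 22·(-4) - (-26)·(-2) = -88 - 52 = -140
j: (-26)·17 - 7·(-4) = -442 - (-28) = -414
k: 7·(-2) - 22·17 = -14 - 374 = -388
AB × AC = (-140, -414, -388)
|AB × AC| = √341540 ≈ 584.4142
area = ½ · 584.4142 ≈ 292.207

292.207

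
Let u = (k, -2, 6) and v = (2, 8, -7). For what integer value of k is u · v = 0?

29

u · v = k·2 + (-2)·8 + 6·(-7) = -58 + 2k
Set equal to 0: 2k = 58, so k = 29.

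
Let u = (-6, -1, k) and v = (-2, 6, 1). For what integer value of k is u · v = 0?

-6

u · v = (-6)·(-2) + (-1)·6 + k·1 = 6 + 1k
Set equal to 0: 1k = -6, so k = -6.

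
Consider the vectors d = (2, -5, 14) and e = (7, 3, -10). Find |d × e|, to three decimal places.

i: (-5)·(-10) - 14·3 = 50 - 42 = 8
j: 14·7 - 2·(-10) = 98 - (-20) = 118
k: 2·3 - (-5)·7 = 6 - (-35) = 41
d × e = (8, 118, 41)
|d × e| = √(8² + 118² + 41²) = √15669 ≈ 125.1759

125.176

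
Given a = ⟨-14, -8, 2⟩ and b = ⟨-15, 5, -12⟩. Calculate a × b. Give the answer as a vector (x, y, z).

i: (-8)·(-12) - 2·5 = 96 - 10 = 86
j: 2·(-15) - (-14)·(-12) = -30 - 168 = -198
k: (-14)·5 - (-8)·(-15) = -70 - 120 = -190
a × b = (86, -198, -190)

(86, -198, -190)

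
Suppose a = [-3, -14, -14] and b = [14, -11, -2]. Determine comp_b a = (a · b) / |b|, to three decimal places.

a · b = (-3)·14 + (-14)·(-11) + (-14)·(-2) = -42 + 154 + 28 = 140
|b| = √(196 + 121 + 4) = √321 ≈ 17.9165
comp_b a = 140 / √321 ≈ 7.814

7.814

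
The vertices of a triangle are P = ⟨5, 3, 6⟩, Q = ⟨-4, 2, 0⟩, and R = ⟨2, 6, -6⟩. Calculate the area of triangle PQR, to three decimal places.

49.749

PQ = (-9, -1, -6),  PR = (-3, 3, -12)
i: (-1)·(-12) - (-6)·3 = 12 - (-18) = 30
j: (-6)·(-3) - (-9)·(-12) = 18 - 108 = -90
k: (-9)·3 - (-1)·(-3) = -27 - 3 = -30
PQ × PR = (30, -90, -30)
|PQ × PR| = √9900 ≈ 99.4987
area = ½ · 99.4987 ≈ 49.749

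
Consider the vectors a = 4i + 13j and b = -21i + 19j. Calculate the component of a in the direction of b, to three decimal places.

5.756

a · b = 4·(-21) + 13·19 = -84 + 247 = 163
|b| = √(441 + 361) = √802 ≈ 28.3196
comp_b a = 163 / √802 ≈ 5.756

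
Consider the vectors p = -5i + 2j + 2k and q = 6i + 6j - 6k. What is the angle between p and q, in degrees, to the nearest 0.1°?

p · q = (-5)·6 + 2·6 + 2·(-6) = -30 + 12 - 12 = -30
|p|² = 25 + 4 + 4 = 33,  |p| = √33 ≈ 5.744563
|q|² = 36 + 36 + 36 = 108,  |q| = √108 ≈ 10.392305
cos θ = -30 / (5.744563 · 10.392305) ≈ -0.50252
θ = arccos(-0.50252) ≈ 120.2°

120.2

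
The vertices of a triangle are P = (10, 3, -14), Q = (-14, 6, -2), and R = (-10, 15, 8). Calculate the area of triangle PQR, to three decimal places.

PQ = (-24, 3, 12),  PR = (-20, 12, 22)
i: 3·22 - 12·12 = 66 - 144 = -78
j: 12·(-20) - (-24)·22 = -240 - (-528) = 288
k: (-24)·12 - 3·(-20) = -288 - (-60) = -228
PQ × PR = (-78, 288, -228)
|PQ × PR| = √141012 ≈ 375.5156
area = ½ · 375.5156 ≈ 187.758

187.758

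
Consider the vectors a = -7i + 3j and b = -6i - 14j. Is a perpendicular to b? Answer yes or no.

yes

a · b = (-7)·(-6) + 3·(-14) = 42 - 42 = 0
Zero, so the vectors are orthogonal.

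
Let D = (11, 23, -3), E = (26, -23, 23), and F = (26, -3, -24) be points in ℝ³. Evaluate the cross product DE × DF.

(1642, 705, 300)

DE = (15, -46, 26)
DF = (15, -26, -21)
i: (-46)·(-21) - 26·(-26) = 966 - (-676) = 1642
j: 26·15 - 15·(-21) = 390 - (-315) = 705
k: 15·(-26) - (-46)·15 = -390 - (-690) = 300
DE × DF = (1642, 705, 300)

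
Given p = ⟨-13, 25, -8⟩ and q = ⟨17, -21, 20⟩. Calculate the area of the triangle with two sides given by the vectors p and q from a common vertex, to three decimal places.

192.811

i: 25·20 - (-8)·(-21) = 500 - 168 = 332
j: (-8)·17 - (-13)·20 = -136 - (-260) = 124
k: (-13)·(-21) - 25·17 = 273 - 425 = -152
p × q = (332, 124, -152)
|p × q| = √(332² + 124² + (-152)²) = √148704 ≈ 385.6216
area = ½ · 385.6216 ≈ 192.811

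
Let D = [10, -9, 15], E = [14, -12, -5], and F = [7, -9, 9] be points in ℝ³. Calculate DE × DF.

(18, 84, -9)

DE = (4, -3, -20)
DF = (-3, 0, -6)
i: (-3)·(-6) - (-20)·0 = 18 - 0 = 18
j: (-20)·(-3) - 4·(-6) = 60 - (-24) = 84
k: 4·0 - (-3)·(-3) = 0 - 9 = -9
DE × DF = (18, 84, -9)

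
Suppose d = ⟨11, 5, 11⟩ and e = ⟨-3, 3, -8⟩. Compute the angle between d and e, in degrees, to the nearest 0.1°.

135.8

d · e = 11·(-3) + 5·3 + 11·(-8) = -33 + 15 - 88 = -106
|d|² = 121 + 25 + 121 = 267,  |d| = √267 ≈ 16.340135
|e|² = 9 + 9 + 64 = 82,  |e| = √82 ≈ 9.055385
cos θ = -106 / (16.340135 · 9.055385) ≈ -0.71638
θ = arccos(-0.71638) ≈ 135.8°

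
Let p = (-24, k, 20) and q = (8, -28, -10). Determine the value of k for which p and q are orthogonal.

p · q = (-24)·8 + k·(-28) + 20·(-10) = -392 - 28k
Set equal to 0: -28k = 392, so k = -14.

-14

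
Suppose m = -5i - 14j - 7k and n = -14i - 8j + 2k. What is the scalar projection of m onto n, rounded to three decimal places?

m · n = (-5)·(-14) + (-14)·(-8) + (-7)·2 = 70 + 112 - 14 = 168
|n| = √(196 + 64 + 4) = √264 ≈ 16.2481
comp_n m = 168 / √264 ≈ 10.340

10.340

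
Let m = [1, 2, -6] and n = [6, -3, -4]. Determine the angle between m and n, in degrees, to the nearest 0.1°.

61.3

m · n = 1·6 + 2·(-3) + (-6)·(-4) = 6 - 6 + 24 = 24
|m|² = 1 + 4 + 36 = 41,  |m| = √41 ≈ 6.403124
|n|² = 36 + 9 + 16 = 61,  |n| = √61 ≈ 7.810250
cos θ = 24 / (6.403124 · 7.810250) ≈ 0.47990
θ = arccos(0.47990) ≈ 61.3°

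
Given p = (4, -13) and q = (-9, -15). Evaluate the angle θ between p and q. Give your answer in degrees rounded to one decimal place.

48.1

p · q = 4·(-9) + (-13)·(-15) = -36 + 195 = 159
|p|² = 16 + 169 = 185,  |p| = √185 ≈ 13.601471
|q|² = 81 + 225 = 306,  |q| = √306 ≈ 17.492856
cos θ = 159 / (13.601471 · 17.492856) ≈ 0.66827
θ = arccos(0.66827) ≈ 48.1°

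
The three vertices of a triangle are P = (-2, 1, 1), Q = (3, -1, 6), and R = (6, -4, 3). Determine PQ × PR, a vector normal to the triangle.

(21, 30, -9)

PQ = (5, -2, 5)
PR = (8, -5, 2)
i: (-2)·2 - 5·(-5) = -4 - (-25) = 21
j: 5·8 - 5·2 = 40 - 10 = 30
k: 5·(-5) - (-2)·8 = -25 - (-16) = -9
PQ × PR = (21, 30, -9)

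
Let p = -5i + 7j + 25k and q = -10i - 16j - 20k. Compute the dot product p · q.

p · q = (-5)·(-10) + 7·(-16) + 25·(-20) = 50 - 112 - 500 = -562

-562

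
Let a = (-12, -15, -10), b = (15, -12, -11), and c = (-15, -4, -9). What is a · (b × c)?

-2868

b × c:
i: (-12)·(-9) - (-11)·(-4) = 108 - 44 = 64
j: (-11)·(-15) - 15·(-9) = 165 - (-135) = 300
k: 15·(-4) - (-12)·(-15) = -60 - 180 = -240
b × c = (64, 300, -240)
a · (b × c) = (-12)·64 + (-15)·300 + (-10)·(-240) = -768 - 4500 + 2400 = -2868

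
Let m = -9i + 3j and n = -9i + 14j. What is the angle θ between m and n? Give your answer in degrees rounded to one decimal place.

38.8

m · n = (-9)·(-9) + 3·14 = 81 + 42 = 123
|m|² = 81 + 9 = 90,  |m| = √90 ≈ 9.486833
|n|² = 81 + 196 = 277,  |n| = √277 ≈ 16.643317
cos θ = 123 / (9.486833 · 16.643317) ≈ 0.77901
θ = arccos(0.77901) ≈ 38.8°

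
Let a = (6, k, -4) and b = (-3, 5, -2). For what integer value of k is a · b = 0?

a · b = 6·(-3) + k·5 + (-4)·(-2) = -10 + 5k
Set equal to 0: 5k = 10, so k = 2.

2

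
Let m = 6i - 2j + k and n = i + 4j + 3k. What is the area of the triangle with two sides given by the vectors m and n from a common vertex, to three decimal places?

16.317

i: (-2)·3 - 1·4 = -6 - 4 = -10
j: 1·1 - 6·3 = 1 - 18 = -17
k: 6·4 - (-2)·1 = 24 - (-2) = 26
m × n = (-10, -17, 26)
|m × n| = √((-10)² + (-17)² + 26²) = √1065 ≈ 32.6343
area = ½ · 32.6343 ≈ 16.317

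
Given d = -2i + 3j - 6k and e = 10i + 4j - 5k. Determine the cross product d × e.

i: 3·(-5) - (-6)·4 = -15 - (-24) = 9
j: (-6)·10 - (-2)·(-5) = -60 - 10 = -70
k: (-2)·4 - 3·10 = -8 - 30 = -38
d × e = (9, -70, -38)

(9, -70, -38)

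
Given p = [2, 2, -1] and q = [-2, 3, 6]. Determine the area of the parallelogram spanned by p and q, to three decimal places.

i: 2·6 - (-1)·3 = 12 - (-3) = 15
j: (-1)·(-2) - 2·6 = 2 - 12 = -10
k: 2·3 - 2·(-2) = 6 - (-4) = 10
p × q = (15, -10, 10)
|p × q| = √(15² + (-10)² + 10²) = √425 ≈ 20.6155

20.616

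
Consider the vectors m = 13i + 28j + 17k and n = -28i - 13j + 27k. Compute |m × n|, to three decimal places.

1420.100

i: 28·27 - 17·(-13) = 756 - (-221) = 977
j: 17·(-28) - 13·27 = -476 - 351 = -827
k: 13·(-13) - 28·(-28) = -169 - (-784) = 615
m × n = (977, -827, 615)
|m × n| = √(977² + (-827)² + 615²) = √2016683 ≈ 1420.0996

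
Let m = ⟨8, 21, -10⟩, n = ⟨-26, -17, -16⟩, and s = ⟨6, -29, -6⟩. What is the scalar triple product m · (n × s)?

-16748

n × s:
i: (-17)·(-6) - (-16)·(-29) = 102 - 464 = -362
j: (-16)·6 - (-26)·(-6) = -96 - 156 = -252
k: (-26)·(-29) - (-17)·6 = 754 - (-102) = 856
n × s = (-362, -252, 856)
m · (n × s) = 8·(-362) + 21·(-252) + (-10)·856 = -2896 - 5292 - 8560 = -16748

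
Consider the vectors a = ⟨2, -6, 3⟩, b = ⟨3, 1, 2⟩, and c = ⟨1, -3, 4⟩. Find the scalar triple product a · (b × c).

50

b × c:
i: 1·4 - 2·(-3) = 4 - (-6) = 10
j: 2·1 - 3·4 = 2 - 12 = -10
k: 3·(-3) - 1·1 = -9 - 1 = -10
b × c = (10, -10, -10)
a · (b × c) = 2·10 + (-6)·(-10) + 3·(-10) = 20 + 60 - 30 = 50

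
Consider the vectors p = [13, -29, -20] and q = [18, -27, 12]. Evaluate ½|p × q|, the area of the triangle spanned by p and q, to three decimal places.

i: (-29)·12 - (-20)·(-27) = -348 - 540 = -888
j: (-20)·18 - 13·12 = -360 - 156 = -516
k: 13·(-27) - (-29)·18 = -351 - (-522) = 171
p × q = (-888, -516, 171)
|p × q| = √((-888)² + (-516)² + 171²) = √1084041 ≈ 1041.1729
area = ½ · 1041.1729 ≈ 520.586

520.586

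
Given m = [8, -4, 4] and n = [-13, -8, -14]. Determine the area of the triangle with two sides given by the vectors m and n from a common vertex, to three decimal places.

i: (-4)·(-14) - 4·(-8) = 56 - (-32) = 88
j: 4·(-13) - 8·(-14) = -52 - (-112) = 60
k: 8·(-8) - (-4)·(-13) = -64 - 52 = -116
m × n = (88, 60, -116)
|m × n| = √(88² + 60² + (-116)²) = √24800 ≈ 157.4802
area = ½ · 157.4802 ≈ 78.740

78.740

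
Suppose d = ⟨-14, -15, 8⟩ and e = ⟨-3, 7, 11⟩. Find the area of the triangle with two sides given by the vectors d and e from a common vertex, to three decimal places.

146.791

i: (-15)·11 - 8·7 = -165 - 56 = -221
j: 8·(-3) - (-14)·11 = -24 - (-154) = 130
k: (-14)·7 - (-15)·(-3) = -98 - 45 = -143
d × e = (-221, 130, -143)
|d × e| = √((-221)² + 130² + (-143)²) = √86190 ≈ 293.5813
area = ½ · 293.5813 ≈ 146.791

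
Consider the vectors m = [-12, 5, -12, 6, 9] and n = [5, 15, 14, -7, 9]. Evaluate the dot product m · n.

m · n = (-12)·5 + 5·15 + (-12)·14 + 6·(-7) + 9·9 = -60 + 75 - 168 - 42 + 81 = -114

-114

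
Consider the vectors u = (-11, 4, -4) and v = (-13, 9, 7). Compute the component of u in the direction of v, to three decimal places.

u · v = (-11)·(-13) + 4·9 + (-4)·7 = 143 + 36 - 28 = 151
|v| = √(169 + 81 + 49) = √299 ≈ 17.2916
comp_v u = 151 / √299 ≈ 8.733

8.733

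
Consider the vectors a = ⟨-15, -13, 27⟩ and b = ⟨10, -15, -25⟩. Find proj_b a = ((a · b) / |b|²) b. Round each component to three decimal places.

(-6.632, 9.947, 16.579)

a · b = (-15)·10 + (-13)·(-15) + 27·(-25) = -150 + 195 - 675 = -630
|b|² = 100 + 225 + 625 = 950
proj_b a = (-630/950) · (10, -15, -25) ≈ (-6.632, 9.947, 16.579)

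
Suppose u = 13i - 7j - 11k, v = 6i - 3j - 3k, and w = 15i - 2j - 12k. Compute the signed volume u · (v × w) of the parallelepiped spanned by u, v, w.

v × w:
i: (-3)·(-12) - (-3)·(-2) = 36 - 6 = 30
j: (-3)·15 - 6·(-12) = -45 - (-72) = 27
k: 6·(-2) - (-3)·15 = -12 - (-45) = 33
v × w = (30, 27, 33)
u · (v × w) = 13·30 + (-7)·27 + (-11)·33 = 390 - 189 - 363 = -162

-162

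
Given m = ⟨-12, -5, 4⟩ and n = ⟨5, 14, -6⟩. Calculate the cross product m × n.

(-26, -52, -143)

i: (-5)·(-6) - 4·14 = 30 - 56 = -26
j: 4·5 - (-12)·(-6) = 20 - 72 = -52
k: (-12)·14 - (-5)·5 = -168 - (-25) = -143
m × n = (-26, -52, -143)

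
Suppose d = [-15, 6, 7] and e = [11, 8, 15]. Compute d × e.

(34, 302, -186)

i: 6·15 - 7·8 = 90 - 56 = 34
j: 7·11 - (-15)·15 = 77 - (-225) = 302
k: (-15)·8 - 6·11 = -120 - 66 = -186
d × e = (34, 302, -186)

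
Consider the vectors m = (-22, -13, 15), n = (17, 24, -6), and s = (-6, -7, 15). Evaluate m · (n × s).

n × s:
i: 24·15 - (-6)·(-7) = 360 - 42 = 318
j: (-6)·(-6) - 17·15 = 36 - 255 = -219
k: 17·(-7) - 24·(-6) = -119 - (-144) = 25
n × s = (318, -219, 25)
m · (n × s) = (-22)·318 + (-13)·(-219) + 15·25 = -6996 + 2847 + 375 = -3774

-3774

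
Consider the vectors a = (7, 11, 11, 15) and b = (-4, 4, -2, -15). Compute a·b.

-231

a · b = 7·(-4) + 11·4 + 11·(-2) + 15·(-15) = -28 + 44 - 22 - 225 = -231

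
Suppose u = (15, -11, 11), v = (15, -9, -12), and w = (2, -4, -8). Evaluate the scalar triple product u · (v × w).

v × w:
i: (-9)·(-8) - (-12)·(-4) = 72 - 48 = 24
j: (-12)·2 - 15·(-8) = -24 - (-120) = 96
k: 15·(-4) - (-9)·2 = -60 - (-18) = -42
v × w = (24, 96, -42)
u · (v × w) = 15·24 + (-11)·96 + 11·(-42) = 360 - 1056 - 462 = -1158

-1158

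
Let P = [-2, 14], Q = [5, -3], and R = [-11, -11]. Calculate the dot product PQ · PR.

PQ = Q − P = (7, -17)
PR = R − P = (-9, -25)
PQ · PR = 7·(-9) + (-17)·(-25) = -63 + 425 = 362

362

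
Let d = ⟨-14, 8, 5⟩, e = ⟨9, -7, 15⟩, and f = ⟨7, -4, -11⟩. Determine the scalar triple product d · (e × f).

e × f:
i: (-7)·(-11) - 15·(-4) = 77 - (-60) = 137
j: 15·7 - 9·(-11) = 105 - (-99) = 204
k: 9·(-4) - (-7)·7 = -36 - (-49) = 13
e × f = (137, 204, 13)
d · (e × f) = (-14)·137 + 8·204 + 5·13 = -1918 + 1632 + 65 = -221

-221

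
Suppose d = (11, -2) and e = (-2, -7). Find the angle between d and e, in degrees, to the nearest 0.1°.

d · e = 11·(-2) + (-2)·(-7) = -22 + 14 = -8
|d|² = 121 + 4 = 125,  |d| = √125 ≈ 11.180340
|e|² = 4 + 49 = 53,  |e| = √53 ≈ 7.280110
cos θ = -8 / (11.180340 · 7.280110) ≈ -0.09829
θ = arccos(-0.09829) ≈ 95.6°

95.6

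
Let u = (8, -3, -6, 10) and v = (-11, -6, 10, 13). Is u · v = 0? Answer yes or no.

yes

u · v = 8·(-11) + (-3)·(-6) + (-6)·10 + 10·13 = -88 + 18 - 60 + 130 = 0
Zero, so the vectors are orthogonal.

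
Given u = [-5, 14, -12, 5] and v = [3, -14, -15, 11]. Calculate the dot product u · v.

u · v = (-5)·3 + 14·(-14) + (-12)·(-15) + 5·11 = -15 - 196 + 180 + 55 = 24

24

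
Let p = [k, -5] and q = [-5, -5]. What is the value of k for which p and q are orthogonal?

5

p · q = k·(-5) + (-5)·(-5) = 25 - 5k
Set equal to 0: -5k = -25, so k = 5.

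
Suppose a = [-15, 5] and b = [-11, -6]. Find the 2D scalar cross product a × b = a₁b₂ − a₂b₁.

(-15)·(-6) - 5·(-11) = 90 - (-55) = 145

145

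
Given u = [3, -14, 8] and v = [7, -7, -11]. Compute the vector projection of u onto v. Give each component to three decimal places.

(0.991, -0.991, -1.557)

u · v = 3·7 + (-14)·(-7) + 8·(-11) = 21 + 98 - 88 = 31
|v|² = 49 + 49 + 121 = 219
proj_v u = (31/219) · (7, -7, -11) ≈ (0.991, -0.991, -1.557)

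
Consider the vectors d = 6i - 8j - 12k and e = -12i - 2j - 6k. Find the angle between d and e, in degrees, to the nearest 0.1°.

d · e = 6·(-12) + (-8)·(-2) + (-12)·(-6) = -72 + 16 + 72 = 16
|d|² = 36 + 64 + 144 = 244,  |d| = √244 ≈ 15.620499
|e|² = 144 + 4 + 36 = 184,  |e| = √184 ≈ 13.564660
cos θ = 16 / (15.620499 · 13.564660) ≈ 0.07551
θ = arccos(0.07551) ≈ 85.7°

85.7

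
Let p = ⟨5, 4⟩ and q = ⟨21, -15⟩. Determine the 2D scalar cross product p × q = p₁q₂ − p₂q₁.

5·(-15) - 4·21 = -75 - 84 = -159

-159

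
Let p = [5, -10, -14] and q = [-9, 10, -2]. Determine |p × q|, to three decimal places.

i: (-10)·(-2) - (-14)·10 = 20 - (-140) = 160
j: (-14)·(-9) - 5·(-2) = 126 - (-10) = 136
k: 5·10 - (-10)·(-9) = 50 - 90 = -40
p × q = (160, 136, -40)
|p × q| = √(160² + 136² + (-40)²) = √45696 ≈ 213.7662

213.766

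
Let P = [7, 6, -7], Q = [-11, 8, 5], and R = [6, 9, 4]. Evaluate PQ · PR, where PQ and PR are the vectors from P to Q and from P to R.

PQ = Q − P = (-18, 2, 12)
PR = R − P = (-1, 3, 11)
PQ · PR = (-18)·(-1) + 2·3 + 12·11 = 18 + 6 + 132 = 156

156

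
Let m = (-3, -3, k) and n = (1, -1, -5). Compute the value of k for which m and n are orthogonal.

0

m · n = (-3)·1 + (-3)·(-1) + k·(-5) = 0 - 5k
Set equal to 0: -5k = 0, so k = 0.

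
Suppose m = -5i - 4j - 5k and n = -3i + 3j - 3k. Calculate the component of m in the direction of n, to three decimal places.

m · n = (-5)·(-3) + (-4)·3 + (-5)·(-3) = 15 - 12 + 15 = 18
|n| = √(9 + 9 + 9) = √27 ≈ 5.1962
comp_n m = 18 / √27 ≈ 3.464

3.464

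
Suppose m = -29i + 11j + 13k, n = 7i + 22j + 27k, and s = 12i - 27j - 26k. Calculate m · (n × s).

-4876

n × s:
i: 22·(-26) - 27·(-27) = -572 - (-729) = 157
j: 27·12 - 7·(-26) = 324 - (-182) = 506
k: 7·(-27) - 22·12 = -189 - 264 = -453
n × s = (157, 506, -453)
m · (n × s) = (-29)·157 + 11·506 + 13·(-453) = -4553 + 5566 - 5889 = -4876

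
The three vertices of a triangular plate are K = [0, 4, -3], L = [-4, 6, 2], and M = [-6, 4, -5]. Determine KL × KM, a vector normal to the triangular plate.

(-4, -38, 12)

KL = (-4, 2, 5)
KM = (-6, 0, -2)
i: 2·(-2) - 5·0 = -4 - 0 = -4
j: 5·(-6) - (-4)·(-2) = -30 - 8 = -38
k: (-4)·0 - 2·(-6) = 0 - (-12) = 12
KL × KM = (-4, -38, 12)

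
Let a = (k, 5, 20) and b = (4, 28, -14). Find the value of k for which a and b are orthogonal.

a · b = k·4 + 5·28 + 20·(-14) = -140 + 4k
Set equal to 0: 4k = 140, so k = 35.

35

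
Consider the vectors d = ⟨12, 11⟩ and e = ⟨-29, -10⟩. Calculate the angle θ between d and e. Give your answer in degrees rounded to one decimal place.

d · e = 12·(-29) + 11·(-10) = -348 - 110 = -458
|d|² = 144 + 121 = 265,  |d| = √265 ≈ 16.278821
|e|² = 841 + 100 = 941,  |e| = √941 ≈ 30.675723
cos θ = -458 / (16.278821 · 30.675723) ≈ -0.91717
θ = arccos(-0.91717) ≈ 156.5°

156.5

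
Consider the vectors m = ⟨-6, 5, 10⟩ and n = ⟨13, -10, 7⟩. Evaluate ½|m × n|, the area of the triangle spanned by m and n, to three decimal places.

i: 5·7 - 10·(-10) = 35 - (-100) = 135
j: 10·13 - (-6)·7 = 130 - (-42) = 172
k: (-6)·(-10) - 5·13 = 60 - 65 = -5
m × n = (135, 172, -5)
|m × n| = √(135² + 172² + (-5)²) = √47834 ≈ 218.7099
area = ½ · 218.7099 ≈ 109.355

109.355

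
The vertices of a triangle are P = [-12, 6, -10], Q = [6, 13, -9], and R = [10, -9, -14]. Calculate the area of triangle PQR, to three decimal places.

217.245

PQ = (18, 7, 1),  PR = (22, -15, -4)
i: 7·(-4) - 1·(-15) = -28 - (-15) = -13
j: 1·22 - 18·(-4) = 22 - (-72) = 94
k: 18·(-15) - 7·22 = -270 - 154 = -424
PQ × PR = (-13, 94, -424)
|PQ × PR| = √188781 ≈ 434.4894
area = ½ · 434.4894 ≈ 217.245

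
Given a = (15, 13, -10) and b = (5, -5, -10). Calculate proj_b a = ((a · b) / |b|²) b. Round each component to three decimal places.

(3.667, -3.667, -7.333)

a · b = 15·5 + 13·(-5) + (-10)·(-10) = 75 - 65 + 100 = 110
|b|² = 25 + 25 + 100 = 150
proj_b a = (110/150) · (5, -5, -10) ≈ (3.667, -3.667, -7.333)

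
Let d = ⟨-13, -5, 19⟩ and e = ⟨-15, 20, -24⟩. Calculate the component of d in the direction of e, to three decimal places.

-10.417

d · e = (-13)·(-15) + (-5)·20 + 19·(-24) = 195 - 100 - 456 = -361
|e| = √(225 + 400 + 576) = √1201 ≈ 34.6554
comp_e d = -361 / √1201 ≈ -10.417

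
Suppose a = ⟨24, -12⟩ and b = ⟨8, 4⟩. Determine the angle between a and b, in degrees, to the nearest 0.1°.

53.1

a · b = 24·8 + (-12)·4 = 192 - 48 = 144
|a|² = 576 + 144 = 720,  |a| = √720 ≈ 26.832816
|b|² = 64 + 16 = 80,  |b| = √80 ≈ 8.944272
cos θ = 144 / (26.832816 · 8.944272) ≈ 0.60000
θ = arccos(0.60000) ≈ 53.1°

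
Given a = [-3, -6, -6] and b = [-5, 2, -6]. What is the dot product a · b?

a · b = (-3)·(-5) + (-6)·2 + (-6)·(-6) = 15 - 12 + 36 = 39

39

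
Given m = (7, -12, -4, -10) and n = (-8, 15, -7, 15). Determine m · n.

-358

m · n = 7·(-8) + (-12)·15 + (-4)·(-7) + (-10)·15 = -56 - 180 + 28 - 150 = -358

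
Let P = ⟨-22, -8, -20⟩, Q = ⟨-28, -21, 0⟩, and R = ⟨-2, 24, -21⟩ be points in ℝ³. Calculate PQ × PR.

(-627, 394, 68)

PQ = (-6, -13, 20)
PR = (20, 32, -1)
i: (-13)·(-1) - 20·32 = 13 - 640 = -627
j: 20·20 - (-6)·(-1) = 400 - 6 = 394
k: (-6)·32 - (-13)·20 = -192 - (-260) = 68
PQ × PR = (-627, 394, 68)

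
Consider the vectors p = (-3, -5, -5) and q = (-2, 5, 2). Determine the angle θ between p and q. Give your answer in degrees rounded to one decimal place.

131.1

p · q = (-3)·(-2) + (-5)·5 + (-5)·2 = 6 - 25 - 10 = -29
|p|² = 9 + 25 + 25 = 59,  |p| = √59 ≈ 7.681146
|q|² = 4 + 25 + 4 = 33,  |q| = √33 ≈ 5.744563
cos θ = -29 / (7.681146 · 5.744563) ≈ -0.65723
θ = arccos(-0.65723) ≈ 131.1°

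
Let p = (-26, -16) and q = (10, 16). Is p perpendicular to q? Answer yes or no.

p · q = (-26)·10 + (-16)·16 = -260 - 256 = -516
Nonzero, so the vectors are not orthogonal.

no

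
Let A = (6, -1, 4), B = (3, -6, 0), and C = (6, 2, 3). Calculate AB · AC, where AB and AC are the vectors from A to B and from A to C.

AB = B − A = (-3, -5, -4)
AC = C − A = (0, 3, -1)
AB · AC = (-3)·0 + (-5)·3 + (-4)·(-1) = 0 - 15 + 4 = -11

-11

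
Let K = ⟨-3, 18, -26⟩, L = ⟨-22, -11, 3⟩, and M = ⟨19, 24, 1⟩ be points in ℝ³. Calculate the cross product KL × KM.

KL = (-19, -29, 29)
KM = (22, 6, 27)
i: (-29)·27 - 29·6 = -783 - 174 = -957
j: 29·22 - (-19)·27 = 638 - (-513) = 1151
k: (-19)·6 - (-29)·22 = -114 - (-638) = 524
KL × KM = (-957, 1151, 524)

(-957, 1151, 524)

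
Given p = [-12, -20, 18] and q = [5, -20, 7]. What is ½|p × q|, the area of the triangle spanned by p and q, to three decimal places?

220.384

i: (-20)·7 - 18·(-20) = -140 - (-360) = 220
j: 18·5 - (-12)·7 = 90 - (-84) = 174
k: (-12)·(-20) - (-20)·5 = 240 - (-100) = 340
p × q = (220, 174, 340)
|p × q| = √(220² + 174² + 340²) = √194276 ≈ 440.7675
area = ½ · 440.7675 ≈ 220.384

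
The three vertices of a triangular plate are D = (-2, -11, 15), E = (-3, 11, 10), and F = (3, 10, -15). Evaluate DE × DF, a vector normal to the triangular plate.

(-555, -55, -131)

DE = (-1, 22, -5)
DF = (5, 21, -30)
i: 22·(-30) - (-5)·21 = -660 - (-105) = -555
j: (-5)·5 - (-1)·(-30) = -25 - 30 = -55
k: (-1)·21 - 22·5 = -21 - 110 = -131
DE × DF = (-555, -55, -131)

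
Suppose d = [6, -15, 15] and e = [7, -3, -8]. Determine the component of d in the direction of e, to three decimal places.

-2.988

d · e = 6·7 + (-15)·(-3) + 15·(-8) = 42 + 45 - 120 = -33
|e| = √(49 + 9 + 64) = √122 ≈ 11.0454
comp_e d = -33 / √122 ≈ -2.988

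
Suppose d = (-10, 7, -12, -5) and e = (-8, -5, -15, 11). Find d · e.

170

d · e = (-10)·(-8) + 7·(-5) + (-12)·(-15) + (-5)·11 = 80 - 35 + 180 - 55 = 170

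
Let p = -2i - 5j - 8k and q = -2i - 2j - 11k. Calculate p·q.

102

p · q = (-2)·(-2) + (-5)·(-2) + (-8)·(-11) = 4 + 10 + 88 = 102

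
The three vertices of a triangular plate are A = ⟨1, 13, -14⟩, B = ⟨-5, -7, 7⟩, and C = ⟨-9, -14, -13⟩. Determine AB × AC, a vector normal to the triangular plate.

AB = (-6, -20, 21)
AC = (-10, -27, 1)
i: (-20)·1 - 21·(-27) = -20 - (-567) = 547
j: 21·(-10) - (-6)·1 = -210 - (-6) = -204
k: (-6)·(-27) - (-20)·(-10) = 162 - 200 = -38
AB × AC = (547, -204, -38)

(547, -204, -38)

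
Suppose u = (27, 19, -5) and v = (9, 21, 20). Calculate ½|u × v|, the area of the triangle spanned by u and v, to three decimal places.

i: 19·20 - (-5)·21 = 380 - (-105) = 485
j: (-5)·9 - 27·20 = -45 - 540 = -585
k: 27·21 - 19·9 = 567 - 171 = 396
u × v = (485, -585, 396)
|u × v| = √(485² + (-585)² + 396²) = √734266 ≈ 856.8932
area = ½ · 856.8932 ≈ 428.447

428.447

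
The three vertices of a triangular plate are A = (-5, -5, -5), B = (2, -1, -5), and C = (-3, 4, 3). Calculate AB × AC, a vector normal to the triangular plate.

AB = (7, 4, 0)
AC = (2, 9, 8)
i: 4·8 - 0·9 = 32 - 0 = 32
j: 0·2 - 7·8 = 0 - 56 = -56
k: 7·9 - 4·2 = 63 - 8 = 55
AB × AC = (32, -56, 55)

(32, -56, 55)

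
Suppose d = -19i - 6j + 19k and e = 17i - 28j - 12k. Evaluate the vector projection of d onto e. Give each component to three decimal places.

(-5.350, 8.812, 3.776)

d · e = (-19)·17 + (-6)·(-28) + 19·(-12) = -323 + 168 - 228 = -383
|e|² = 289 + 784 + 144 = 1217
proj_e d = (-383/1217) · (17, -28, -12) ≈ (-5.350, 8.812, 3.776)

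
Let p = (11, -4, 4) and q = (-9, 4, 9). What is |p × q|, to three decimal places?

144.890

i: (-4)·9 - 4·4 = -36 - 16 = -52
j: 4·(-9) - 11·9 = -36 - 99 = -135
k: 11·4 - (-4)·(-9) = 44 - 36 = 8
p × q = (-52, -135, 8)
|p × q| = √((-52)² + (-135)² + 8²) = √20993 ≈ 144.8896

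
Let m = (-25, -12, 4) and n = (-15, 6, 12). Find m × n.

i: (-12)·12 - 4·6 = -144 - 24 = -168
j: 4·(-15) - (-25)·12 = -60 - (-300) = 240
k: (-25)·6 - (-12)·(-15) = -150 - 180 = -330
m × n = (-168, 240, -330)

(-168, 240, -330)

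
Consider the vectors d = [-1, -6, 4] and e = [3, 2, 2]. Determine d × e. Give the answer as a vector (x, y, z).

(-20, 14, 16)

i: (-6)·2 - 4·2 = -12 - 8 = -20
j: 4·3 - (-1)·2 = 12 - (-2) = 14
k: (-1)·2 - (-6)·3 = -2 - (-18) = 16
d × e = (-20, 14, 16)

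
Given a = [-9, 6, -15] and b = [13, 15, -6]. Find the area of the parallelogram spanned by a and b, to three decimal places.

i: 6·(-6) - (-15)·15 = -36 - (-225) = 189
j: (-15)·13 - (-9)·(-6) = -195 - 54 = -249
k: (-9)·15 - 6·13 = -135 - 78 = -213
a × b = (189, -249, -213)
|a × b| = √(189² + (-249)² + (-213)²) = √143091 ≈ 378.2737

378.274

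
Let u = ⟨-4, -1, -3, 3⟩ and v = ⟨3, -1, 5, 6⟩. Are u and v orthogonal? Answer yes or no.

no

u · v = (-4)·3 + (-1)·(-1) + (-3)·5 + 3·6 = -12 + 1 - 15 + 18 = -8
Nonzero, so the vectors are not orthogonal.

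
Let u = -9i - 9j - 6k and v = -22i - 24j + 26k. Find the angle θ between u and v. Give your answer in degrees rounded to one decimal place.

63.9

u · v = (-9)·(-22) + (-9)·(-24) + (-6)·26 = 198 + 216 - 156 = 258
|u|² = 81 + 81 + 36 = 198,  |u| = √198 ≈ 14.071247
|v|² = 484 + 576 + 676 = 1736,  |v| = √1736 ≈ 41.665333
cos θ = 258 / (14.071247 · 41.665333) ≈ 0.44006
θ = arccos(0.44006) ≈ 63.9°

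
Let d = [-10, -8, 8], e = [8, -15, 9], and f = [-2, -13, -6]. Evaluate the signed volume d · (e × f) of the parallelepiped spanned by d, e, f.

e × f:
i: (-15)·(-6) - 9·(-13) = 90 - (-117) = 207
j: 9·(-2) - 8·(-6) = -18 - (-48) = 30
k: 8·(-13) - (-15)·(-2) = -104 - 30 = -134
e × f = (207, 30, -134)
d · (e × f) = (-10)·207 + (-8)·30 + 8·(-134) = -2070 - 240 - 1072 = -3382

-3382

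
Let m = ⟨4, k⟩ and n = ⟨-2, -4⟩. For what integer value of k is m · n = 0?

-2

m · n = 4·(-2) + k·(-4) = -8 - 4k
Set equal to 0: -4k = 8, so k = -2.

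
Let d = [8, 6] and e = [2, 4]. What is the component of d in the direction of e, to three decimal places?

8.944

d · e = 8·2 + 6·4 = 16 + 24 = 40
|e| = √(4 + 16) = √20 ≈ 4.4721
comp_e d = 40 / √20 ≈ 8.944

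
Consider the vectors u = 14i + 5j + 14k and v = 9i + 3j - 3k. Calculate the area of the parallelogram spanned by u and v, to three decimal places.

i: 5·(-3) - 14·3 = -15 - 42 = -57
j: 14·9 - 14·(-3) = 126 - (-42) = 168
k: 14·3 - 5·9 = 42 - 45 = -3
u × v = (-57, 168, -3)
|u × v| = √((-57)² + 168² + (-3)²) = √31482 ≈ 177.4317

177.432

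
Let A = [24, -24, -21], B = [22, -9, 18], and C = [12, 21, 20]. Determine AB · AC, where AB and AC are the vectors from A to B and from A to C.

AB = B − A = (-2, 15, 39)
AC = C − A = (-12, 45, 41)
AB · AC = (-2)·(-12) + 15·45 + 39·41 = 24 + 675 + 1599 = 2298

2298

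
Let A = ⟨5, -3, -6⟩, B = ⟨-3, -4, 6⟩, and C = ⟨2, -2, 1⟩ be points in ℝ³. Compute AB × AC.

(-19, 20, -11)

AB = (-8, -1, 12)
AC = (-3, 1, 7)
i: (-1)·7 - 12·1 = -7 - 12 = -19
j: 12·(-3) - (-8)·7 = -36 - (-56) = 20
k: (-8)·1 - (-1)·(-3) = -8 - 3 = -11
AB × AC = (-19, 20, -11)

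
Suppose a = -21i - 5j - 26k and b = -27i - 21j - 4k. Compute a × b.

(-526, 618, 306)

i: (-5)·(-4) - (-26)·(-21) = 20 - 546 = -526
j: (-26)·(-27) - (-21)·(-4) = 702 - 84 = 618
k: (-21)·(-21) - (-5)·(-27) = 441 - 135 = 306
a × b = (-526, 618, 306)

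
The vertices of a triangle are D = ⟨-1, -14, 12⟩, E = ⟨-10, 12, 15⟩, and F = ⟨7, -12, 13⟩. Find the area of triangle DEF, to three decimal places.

114.635

DE = (-9, 26, 3),  DF = (8, 2, 1)
i: 26·1 - 3·2 = 26 - 6 = 20
j: 3·8 - (-9)·1 = 24 - (-9) = 33
k: (-9)·2 - 26·8 = -18 - 208 = -226
DE × DF = (20, 33, -226)
|DE × DF| = √52565 ≈ 229.2706
area = ½ · 229.2706 ≈ 114.635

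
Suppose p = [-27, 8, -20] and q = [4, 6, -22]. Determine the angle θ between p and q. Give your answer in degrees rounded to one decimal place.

p · q = (-27)·4 + 8·6 + (-20)·(-22) = -108 + 48 + 440 = 380
|p|² = 729 + 64 + 400 = 1193,  |p| = √1193 ≈ 34.539832
|q|² = 16 + 36 + 484 = 536,  |q| = √536 ≈ 23.151674
cos θ = 380 / (34.539832 · 23.151674) ≈ 0.47520
θ = arccos(0.47520) ≈ 61.6°

61.6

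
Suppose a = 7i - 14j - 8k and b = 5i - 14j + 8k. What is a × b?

i: (-14)·8 - (-8)·(-14) = -112 - 112 = -224
j: (-8)·5 - 7·8 = -40 - 56 = -96
k: 7·(-14) - (-14)·5 = -98 - (-70) = -28
a × b = (-224, -96, -28)

(-224, -96, -28)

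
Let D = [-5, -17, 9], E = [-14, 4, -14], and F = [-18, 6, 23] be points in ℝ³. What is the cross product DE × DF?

(823, 425, 66)

DE = (-9, 21, -23)
DF = (-13, 23, 14)
i: 21·14 - (-23)·23 = 294 - (-529) = 823
j: (-23)·(-13) - (-9)·14 = 299 - (-126) = 425
k: (-9)·23 - 21·(-13) = -207 - (-273) = 66
DE × DF = (823, 425, 66)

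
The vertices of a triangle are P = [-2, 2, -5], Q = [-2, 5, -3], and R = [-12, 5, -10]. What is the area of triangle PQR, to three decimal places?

PQ = (0, 3, 2),  PR = (-10, 3, -5)
i: 3·(-5) - 2·3 = -15 - 6 = -21
j: 2·(-10) - 0·(-5) = -20 - 0 = -20
k: 0·3 - 3·(-10) = 0 - (-30) = 30
PQ × PR = (-21, -20, 30)
|PQ × PR| = √1741 ≈ 41.7253
area = ½ · 41.7253 ≈ 20.863

20.863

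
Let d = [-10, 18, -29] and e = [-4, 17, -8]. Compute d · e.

578

d · e = (-10)·(-4) + 18·17 + (-29)·(-8) = 40 + 306 + 232 = 578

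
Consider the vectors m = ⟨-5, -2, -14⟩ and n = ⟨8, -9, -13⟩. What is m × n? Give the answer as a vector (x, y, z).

(-100, -177, 61)

i: (-2)·(-13) - (-14)·(-9) = 26 - 126 = -100
j: (-14)·8 - (-5)·(-13) = -112 - 65 = -177
k: (-5)·(-9) - (-2)·8 = 45 - (-16) = 61
m × n = (-100, -177, 61)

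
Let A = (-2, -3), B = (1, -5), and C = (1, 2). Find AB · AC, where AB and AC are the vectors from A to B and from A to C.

AB = B − A = (3, -2)
AC = C − A = (3, 5)
AB · AC = 3·3 + (-2)·5 = 9 - 10 = -1

-1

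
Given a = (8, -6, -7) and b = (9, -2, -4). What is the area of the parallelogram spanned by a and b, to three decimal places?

50.050

i: (-6)·(-4) - (-7)·(-2) = 24 - 14 = 10
j: (-7)·9 - 8·(-4) = -63 - (-32) = -31
k: 8·(-2) - (-6)·9 = -16 - (-54) = 38
a × b = (10, -31, 38)
|a × b| = √(10² + (-31)² + 38²) = √2505 ≈ 50.0500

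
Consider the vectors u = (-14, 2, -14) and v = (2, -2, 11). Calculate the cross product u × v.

(-6, 126, 24)

i: 2·11 - (-14)·(-2) = 22 - 28 = -6
j: (-14)·2 - (-14)·11 = -28 - (-154) = 126
k: (-14)·(-2) - 2·2 = 28 - 4 = 24
u × v = (-6, 126, 24)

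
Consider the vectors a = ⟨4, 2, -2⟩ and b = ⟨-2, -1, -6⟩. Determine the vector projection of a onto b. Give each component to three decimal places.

(-0.098, -0.049, -0.293)

a · b = 4·(-2) + 2·(-1) + (-2)·(-6) = -8 - 2 + 12 = 2
|b|² = 4 + 1 + 36 = 41
proj_b a = (2/41) · (-2, -1, -6) ≈ (-0.098, -0.049, -0.293)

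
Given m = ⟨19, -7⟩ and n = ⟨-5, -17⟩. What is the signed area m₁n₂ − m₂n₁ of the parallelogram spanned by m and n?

-358

19·(-17) - (-7)·(-5) = -323 - 35 = -358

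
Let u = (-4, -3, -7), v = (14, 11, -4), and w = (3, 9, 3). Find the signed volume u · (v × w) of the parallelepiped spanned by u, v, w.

v × w:
i: 11·3 - (-4)·9 = 33 - (-36) = 69
j: (-4)·3 - 14·3 = -12 - 42 = -54
k: 14·9 - 11·3 = 126 - 33 = 93
v × w = (69, -54, 93)
u · (v × w) = (-4)·69 + (-3)·(-54) + (-7)·93 = -276 + 162 - 651 = -765

-765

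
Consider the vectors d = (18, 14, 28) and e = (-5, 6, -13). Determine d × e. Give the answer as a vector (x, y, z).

i: 14·(-13) - 28·6 = -182 - 168 = -350
j: 28·(-5) - 18·(-13) = -140 - (-234) = 94
k: 18·6 - 14·(-5) = 108 - (-70) = 178
d × e = (-350, 94, 178)

(-350, 94, 178)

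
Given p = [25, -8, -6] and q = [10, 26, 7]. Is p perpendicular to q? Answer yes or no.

yes

p · q = 25·10 + (-8)·26 + (-6)·7 = 250 - 208 - 42 = 0
Zero, so the vectors are orthogonal.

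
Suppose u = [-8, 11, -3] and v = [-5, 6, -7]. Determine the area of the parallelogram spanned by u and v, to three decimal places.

72.187

i: 11·(-7) - (-3)·6 = -77 - (-18) = -59
j: (-3)·(-5) - (-8)·(-7) = 15 - 56 = -41
k: (-8)·6 - 11·(-5) = -48 - (-55) = 7
u × v = (-59, -41, 7)
|u × v| = √((-59)² + (-41)² + 7²) = √5211 ≈ 72.1873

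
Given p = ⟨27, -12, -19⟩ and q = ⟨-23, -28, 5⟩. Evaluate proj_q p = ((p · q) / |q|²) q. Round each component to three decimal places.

p · q = 27·(-23) + (-12)·(-28) + (-19)·5 = -621 + 336 - 95 = -380
|q|² = 529 + 784 + 25 = 1338
proj_q p = (-380/1338) · (-23, -28, 5) ≈ (6.532, 7.952, -1.420)

(6.532, 7.952, -1.420)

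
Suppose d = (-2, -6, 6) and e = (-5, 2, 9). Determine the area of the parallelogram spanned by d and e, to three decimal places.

i: (-6)·9 - 6·2 = -54 - 12 = -66
j: 6·(-5) - (-2)·9 = -30 - (-18) = -12
k: (-2)·2 - (-6)·(-5) = -4 - 30 = -34
d × e = (-66, -12, -34)
|d × e| = √((-66)² + (-12)² + (-34)²) = √5656 ≈ 75.2064

75.206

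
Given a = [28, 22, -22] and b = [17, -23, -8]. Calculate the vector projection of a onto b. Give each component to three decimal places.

a · b = 28·17 + 22·(-23) + (-22)·(-8) = 476 - 506 + 176 = 146
|b|² = 289 + 529 + 64 = 882
proj_b a = (146/882) · (17, -23, -8) ≈ (2.814, -3.807, -1.324)

(2.814, -3.807, -1.324)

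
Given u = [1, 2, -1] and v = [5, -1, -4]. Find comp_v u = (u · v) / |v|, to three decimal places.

1.080

u · v = 1·5 + 2·(-1) + (-1)·(-4) = 5 - 2 + 4 = 7
|v| = √(25 + 1 + 16) = √42 ≈ 6.4807
comp_v u = 7 / √42 ≈ 1.080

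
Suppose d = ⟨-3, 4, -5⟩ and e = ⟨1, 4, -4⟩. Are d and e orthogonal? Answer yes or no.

d · e = (-3)·1 + 4·4 + (-5)·(-4) = -3 + 16 + 20 = 33
Nonzero, so the vectors are not orthogonal.

no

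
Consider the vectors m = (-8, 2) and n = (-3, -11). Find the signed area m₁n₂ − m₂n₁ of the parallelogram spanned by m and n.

94

(-8)·(-11) - 2·(-3) = 88 - (-6) = 94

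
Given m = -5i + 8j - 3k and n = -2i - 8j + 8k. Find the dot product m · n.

m · n = (-5)·(-2) + 8·(-8) + (-3)·8 = 10 - 64 - 24 = -78

-78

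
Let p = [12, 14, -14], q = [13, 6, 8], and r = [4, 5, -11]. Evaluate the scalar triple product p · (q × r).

604

q × r:
i: 6·(-11) - 8·5 = -66 - 40 = -106
j: 8·4 - 13·(-11) = 32 - (-143) = 175
k: 13·5 - 6·4 = 65 - 24 = 41
q × r = (-106, 175, 41)
p · (q × r) = 12·(-106) + 14·175 + (-14)·41 = -1272 + 2450 - 574 = 604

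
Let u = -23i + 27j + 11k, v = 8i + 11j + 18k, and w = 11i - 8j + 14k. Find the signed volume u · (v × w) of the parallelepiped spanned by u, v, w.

-6567

v × w:
i: 11·14 - 18·(-8) = 154 - (-144) = 298
j: 18·11 - 8·14 = 198 - 112 = 86
k: 8·(-8) - 11·11 = -64 - 121 = -185
v × w = (298, 86, -185)
u · (v × w) = (-23)·298 + 27·86 + 11·(-185) = -6854 + 2322 - 2035 = -6567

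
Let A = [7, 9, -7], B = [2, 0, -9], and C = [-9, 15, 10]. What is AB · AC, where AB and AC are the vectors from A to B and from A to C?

AB = B − A = (-5, -9, -2)
AC = C − A = (-16, 6, 17)
AB · AC = (-5)·(-16) + (-9)·6 + (-2)·17 = 80 - 54 - 34 = -8

-8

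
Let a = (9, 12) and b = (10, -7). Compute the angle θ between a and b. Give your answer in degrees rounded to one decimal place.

a · b = 9·10 + 12·(-7) = 90 - 84 = 6
|a|² = 81 + 144 = 225,  |a| = √225 ≈ 15.000000
|b|² = 100 + 49 = 149,  |b| = √149 ≈ 12.206556
cos θ = 6 / (15.000000 · 12.206556) ≈ 0.03277
θ = arccos(0.03277) ≈ 88.1°

88.1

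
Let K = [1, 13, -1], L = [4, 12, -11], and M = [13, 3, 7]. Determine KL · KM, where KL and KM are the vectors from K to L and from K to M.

KL = L − K = (3, -1, -10)
KM = M − K = (12, -10, 8)
KL · KM = 3·12 + (-1)·(-10) + (-10)·8 = 36 + 10 - 80 = -34

-34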